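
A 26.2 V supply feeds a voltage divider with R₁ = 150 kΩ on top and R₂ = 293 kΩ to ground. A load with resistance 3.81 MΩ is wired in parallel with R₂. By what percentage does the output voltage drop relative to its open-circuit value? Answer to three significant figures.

2.54 %

The divider's output (Thévenin) resistance is R₁‖R₂ = 99.21 kΩ.
Fractional drop under load = R_th/(R_th + R_L) = 99.21 / (99.21 + 3810) = 0.02538.
So the output falls by 2.54 %.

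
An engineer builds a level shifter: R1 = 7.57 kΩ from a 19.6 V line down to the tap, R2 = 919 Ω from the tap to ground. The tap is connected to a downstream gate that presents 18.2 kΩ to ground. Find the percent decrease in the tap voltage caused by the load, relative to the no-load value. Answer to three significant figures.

The divider's output (Thévenin) resistance is R1‖R2 = 819.5 Ω.
Fractional drop under load = R_th/(R_th + R_L) = 819.5 / (819.5 + 18200) = 0.04309.
So the output falls by 4.31 %.

4.31 %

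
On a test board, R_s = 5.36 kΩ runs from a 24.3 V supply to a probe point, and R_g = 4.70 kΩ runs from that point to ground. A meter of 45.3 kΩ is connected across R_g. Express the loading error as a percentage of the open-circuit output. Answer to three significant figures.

5.24 %

The divider's output (Thévenin) resistance is R_s‖R_g = 2.504 kΩ.
Fractional drop under load = R_th/(R_th + R_L) = 2.504 / (2.504 + 45.3) = 0.05238.
So the output falls by 5.24 %.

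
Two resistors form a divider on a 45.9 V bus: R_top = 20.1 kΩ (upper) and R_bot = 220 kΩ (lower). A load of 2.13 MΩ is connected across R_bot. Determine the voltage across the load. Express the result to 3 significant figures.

V_out ≈ 41.7 V

The load sits in parallel with R_bot: R_bot‖R_L = (220 × 2130) / (220 + 2130) = 199.4 kΩ.
V_out = 45.9 × 199.4 / (20.1 + 199.4) = 45.9 × 199.4/219.5 = 41.7 V.
(Unloaded it would have been 42.1 V.)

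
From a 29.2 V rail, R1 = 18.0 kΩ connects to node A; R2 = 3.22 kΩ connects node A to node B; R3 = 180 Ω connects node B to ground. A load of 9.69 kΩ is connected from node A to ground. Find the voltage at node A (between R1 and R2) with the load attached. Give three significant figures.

Below node A the series string R2+R3 = 3400 Ω sits in parallel with the 9690 Ω load: 2517 Ω.
V_A = 29.2 × 2517/(18000 + 2517) = 3.58 V.

V ≈ 3.58 V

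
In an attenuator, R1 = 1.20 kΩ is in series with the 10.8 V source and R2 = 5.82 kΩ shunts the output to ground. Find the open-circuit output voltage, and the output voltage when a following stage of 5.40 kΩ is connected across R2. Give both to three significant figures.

Unloaded: 8.95 V; loaded: 7.56 V

Open-circuit: V = 10.8 × 5.82/(1.20 + 5.82) = 8.95 V.
With the load, R2 becomes R2‖R_L = 2.801 kΩ, so V = 10.8 × 2.801/4.001 = 7.56 V.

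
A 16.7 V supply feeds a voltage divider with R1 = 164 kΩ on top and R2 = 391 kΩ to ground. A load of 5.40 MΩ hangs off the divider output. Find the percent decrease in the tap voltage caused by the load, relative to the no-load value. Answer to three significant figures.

The divider's output (Thévenin) resistance is R1‖R2 = 115.5 kΩ.
Fractional drop under load = R_th/(R_th + R_L) = 115.5 / (115.5 + 5400) = 0.02095.
So the output falls by 2.09 %.

2.09 %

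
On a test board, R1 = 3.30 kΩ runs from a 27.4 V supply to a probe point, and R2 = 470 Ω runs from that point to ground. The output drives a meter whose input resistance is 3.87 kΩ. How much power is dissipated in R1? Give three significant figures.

Total resistance from the source is R1 + (R2‖R_L) = 3719 Ω, so I = 27.4/3719 Ω = 7.367 mA.
P = I²·R1 = (7.367 mA)² × 3.30 kΩ = 179 mW.

P ≈ 179 mW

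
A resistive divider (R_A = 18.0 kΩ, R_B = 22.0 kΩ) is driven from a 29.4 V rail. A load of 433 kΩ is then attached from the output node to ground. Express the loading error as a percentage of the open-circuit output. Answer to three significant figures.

The divider's output (Thévenin) resistance is R_A‖R_B = 9.900 kΩ.
Fractional drop under load = R_th/(R_th + R_L) = 9.900 / (9.900 + 433) = 0.02235.
So the output falls by 2.24 %.

2.24 %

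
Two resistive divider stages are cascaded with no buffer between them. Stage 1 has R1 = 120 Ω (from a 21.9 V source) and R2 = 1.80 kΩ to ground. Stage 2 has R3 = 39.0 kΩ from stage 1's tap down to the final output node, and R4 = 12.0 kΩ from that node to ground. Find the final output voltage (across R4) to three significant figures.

Stage 2 presents R3+R4 = 51000 Ω as a load on stage 1's tap.
Stage 1's lower leg becomes R2‖(R3+R4) = 1739 Ω, so V_mid = 21.9 × 1739/1859 = 20.49 V.
Stage 2 is itself unloaded: V_out = V_mid × R4/(R3+R4) = 20.49 × 12000/51000 = 4.82 V.

V_out ≈ 4.82 V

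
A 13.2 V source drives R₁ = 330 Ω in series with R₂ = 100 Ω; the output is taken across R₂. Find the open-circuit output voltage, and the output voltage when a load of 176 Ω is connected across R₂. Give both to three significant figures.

Unloaded: 3.07 V; loaded: 2.14 V

Open-circuit: V = 13.2 × 100/(330 + 100) = 3.07 V.
With the load, R₂ becomes R₂‖R_L = 63.77 Ω, so V = 13.2 × 63.77/393.8 = 2.14 V.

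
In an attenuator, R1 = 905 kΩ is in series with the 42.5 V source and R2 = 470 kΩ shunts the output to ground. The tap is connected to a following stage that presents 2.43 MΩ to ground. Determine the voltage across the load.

V_out ≈ 12.9 V

The load sits in parallel with R2: R2‖R_L = (470 × 2430) / (470 + 2430) = 393.8 kΩ.
V_out = 42.5 × 393.8 / (905 + 393.8) = 42.5 × 393.8/1299 = 12.9 V.
(Unloaded it would have been 14.5 V.)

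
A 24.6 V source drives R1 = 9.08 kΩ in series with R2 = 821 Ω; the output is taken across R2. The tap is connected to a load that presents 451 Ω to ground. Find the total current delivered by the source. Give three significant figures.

R2‖R_L = 291.1 Ω, so the source sees R1 + R2‖R_L = 9371 Ω.
I = 24.6 V / 9371 Ω = 2.63 mA.

I ≈ 2.63 mA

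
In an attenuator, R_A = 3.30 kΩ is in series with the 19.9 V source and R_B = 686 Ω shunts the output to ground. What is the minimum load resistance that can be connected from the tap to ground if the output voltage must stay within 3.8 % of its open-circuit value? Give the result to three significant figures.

Output resistance R_th = R_A‖R_B = (3300 × 686)/3986 = 567.9 Ω.
The fractional drop is R_th/(R_th + R_L); requiring this ≤ 0.0380 gives R_L ≥ R_th(1/0.0380 − 1) = 567.9 × 25.32 = 14.4 kΩ.

R_L(min) ≈ 14.4 kΩ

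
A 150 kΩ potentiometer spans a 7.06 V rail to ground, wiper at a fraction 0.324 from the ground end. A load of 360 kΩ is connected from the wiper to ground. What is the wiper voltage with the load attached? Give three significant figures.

The wiper splits the pot into (1−α)R = 101.4 kΩ above and αR = 48.60 kΩ below.
Lower section ‖ load = 42.82 kΩ.
V_wiper = 7.06 × 42.82/(101.4 + 42.82) = 2.10 V.

V ≈ 2.10 V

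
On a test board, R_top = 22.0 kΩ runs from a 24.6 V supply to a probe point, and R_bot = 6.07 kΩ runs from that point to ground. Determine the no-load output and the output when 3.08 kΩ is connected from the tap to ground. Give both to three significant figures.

Open-circuit: V = 24.6 × 6.07/(22.0 + 6.07) = 5.32 V.
With the load, R_bot becomes R_bot‖R_L = 2.043 kΩ, so V = 24.6 × 2.043/24.04 = 2.09 V.

Unloaded: 5.32 V; loaded: 2.09 V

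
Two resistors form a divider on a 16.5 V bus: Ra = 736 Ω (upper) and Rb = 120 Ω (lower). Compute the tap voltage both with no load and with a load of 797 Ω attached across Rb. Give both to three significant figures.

Unloaded: 2.31 V; loaded: 2.05 V

Open-circuit: V = 16.5 × 120/(736 + 120) = 2.31 V.
With the load, Rb becomes Rb‖R_L = 104.3 Ω, so V = 16.5 × 104.3/840.3 = 2.05 V.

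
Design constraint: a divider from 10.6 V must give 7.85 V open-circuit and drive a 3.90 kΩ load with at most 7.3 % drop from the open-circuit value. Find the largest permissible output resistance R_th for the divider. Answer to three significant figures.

Loading drop = R_th/(R_th + R_L) ≤ 0.0730, so R_th ≤ R_L · ε/(1−ε) = 3.90 kΩ × 0.0730/0.9270 = 307 Ω.

R_th ≤ 307 Ω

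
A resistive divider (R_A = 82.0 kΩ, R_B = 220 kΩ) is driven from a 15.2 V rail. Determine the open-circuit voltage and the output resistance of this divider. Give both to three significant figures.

V_th is the open-circuit tap voltage: 15.2 × 220/(82.0 + 220) = 11.1 V.
With the supply zeroed, R_A and R_B appear in parallel from the tap: R_th = R_A‖R_B = (82.0 × 220)/302.0 = 59.7 kΩ.

V_th = 11.1 V, R_th = 59.7 kΩ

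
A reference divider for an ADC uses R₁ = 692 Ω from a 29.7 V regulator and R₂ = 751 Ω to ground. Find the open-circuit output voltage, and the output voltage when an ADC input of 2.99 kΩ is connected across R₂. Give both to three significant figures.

Unloaded: 15.5 V; loaded: 13.8 V

Open-circuit: V = 29.7 × 751/(692 + 751) = 15.5 V.
With the load, R₂ becomes R₂‖R_L = 600.2 Ω, so V = 29.7 × 600.2/1292 = 13.8 V.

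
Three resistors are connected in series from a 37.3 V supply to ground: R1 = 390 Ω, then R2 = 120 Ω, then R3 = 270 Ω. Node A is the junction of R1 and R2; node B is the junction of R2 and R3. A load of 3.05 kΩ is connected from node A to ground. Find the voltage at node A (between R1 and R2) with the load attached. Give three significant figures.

V ≈ 17.5 V

Below node A the series string R2+R3 = 390.0 Ω sits in parallel with the 3050 Ω load: 345.8 Ω.
V_A = 37.3 × 345.8/(390 + 345.8) = 17.5 V.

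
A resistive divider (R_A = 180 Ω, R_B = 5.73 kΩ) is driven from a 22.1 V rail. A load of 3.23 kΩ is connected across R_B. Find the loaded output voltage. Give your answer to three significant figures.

V_out ≈ 20.3 V

The load sits in parallel with R_B: R_B‖R_L = (5730 × 3230) / (5730 + 3230) = 2066 Ω.
V_out = 22.1 × 2066 / (180 + 2066) = 22.1 × 2066/2246 = 20.3 V.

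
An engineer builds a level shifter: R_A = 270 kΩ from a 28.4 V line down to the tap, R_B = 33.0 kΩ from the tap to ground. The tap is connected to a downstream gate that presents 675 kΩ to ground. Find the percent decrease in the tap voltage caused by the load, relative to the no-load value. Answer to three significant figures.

The divider's output (Thévenin) resistance is R_A‖R_B = 29.41 kΩ.
Fractional drop under load = R_th/(R_th + R_L) = 29.41 / (29.41 + 675) = 0.04175.
So the output falls by 4.17 %.

4.17 %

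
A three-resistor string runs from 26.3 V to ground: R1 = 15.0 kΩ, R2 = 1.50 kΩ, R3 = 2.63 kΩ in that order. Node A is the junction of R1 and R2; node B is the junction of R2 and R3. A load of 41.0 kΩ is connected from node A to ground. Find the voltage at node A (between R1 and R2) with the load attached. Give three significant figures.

V ≈ 5.26 V

Below node A the series string R2+R3 = 4.130 kΩ sits in parallel with the 41.0 kΩ load: 3.752 kΩ.
V_A = 26.3 × 3.752/(15.0 + 3.752) = 5.26 V.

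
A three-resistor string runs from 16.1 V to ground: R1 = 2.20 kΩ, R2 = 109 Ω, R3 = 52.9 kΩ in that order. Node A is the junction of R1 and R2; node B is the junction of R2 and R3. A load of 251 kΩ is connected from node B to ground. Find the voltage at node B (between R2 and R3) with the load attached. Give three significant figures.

V ≈ 15.3 V

At node B, R3 is in parallel with the load: R3‖R_L = 43690 Ω.
Below node A the resistance is R2 + (R3‖R_L) = 43800 Ω, so V_A = 16.1 × 43800/46000 = 15.33 V.
Then V_B = V_A × (R3‖R_L)/(R2 + R3‖R_L) = 15.33 × 43690/43800 = 15.3 V.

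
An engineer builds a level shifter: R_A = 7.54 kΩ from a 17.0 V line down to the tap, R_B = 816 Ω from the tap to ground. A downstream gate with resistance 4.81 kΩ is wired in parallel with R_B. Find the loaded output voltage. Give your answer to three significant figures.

The load sits in parallel with R_B: R_B‖R_L = (816 × 4810) / (816 + 4810) = 697.6 Ω.
V_out = 17.0 × 697.6 / (7540 + 697.6) = 17.0 × 697.6/8238 = 1.44 V.

V_out ≈ 1.44 V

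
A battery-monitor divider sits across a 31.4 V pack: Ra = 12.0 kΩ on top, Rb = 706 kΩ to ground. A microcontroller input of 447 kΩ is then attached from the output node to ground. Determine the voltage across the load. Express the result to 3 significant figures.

The load sits in parallel with Rb: Rb‖R_L = (706 × 447) / (706 + 447) = 273.7 kΩ.
V_out = 31.4 × 273.7 / (12.0 + 273.7) = 31.4 × 273.7/285.7 = 30.1 V.
(Unloaded it would have been 30.9 V.)

V_out ≈ 30.1 V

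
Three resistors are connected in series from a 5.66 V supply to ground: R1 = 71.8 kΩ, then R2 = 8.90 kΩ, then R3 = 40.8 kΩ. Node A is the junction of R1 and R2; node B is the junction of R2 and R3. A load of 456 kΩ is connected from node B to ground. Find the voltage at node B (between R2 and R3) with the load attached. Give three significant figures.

V ≈ 1.79 V

At node B, R3 is in parallel with the load: R3‖R_L = 37.45 kΩ.
Below node A the resistance is R2 + (R3‖R_L) = 46.35 kΩ, so V_A = 5.66 × 46.35/118.1 = 2.220 V.
Then V_B = V_A × (R3‖R_L)/(R2 + R3‖R_L) = 2.220 × 37.45/46.35 = 1.79 V.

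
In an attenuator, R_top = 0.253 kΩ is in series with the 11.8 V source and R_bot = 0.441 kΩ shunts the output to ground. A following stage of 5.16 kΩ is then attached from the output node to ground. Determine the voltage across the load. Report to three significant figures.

The load sits in parallel with R_bot: R_bot‖R_L = (441 × 5160) / (441 + 5160) = 406.3 Ω.
V_out = 11.8 × 406.3 / (253 + 406.3) = 11.8 × 406.3/659.3 = 7.27 V.
(Unloaded it would have been 7.50 V.)

V_out ≈ 7.27 V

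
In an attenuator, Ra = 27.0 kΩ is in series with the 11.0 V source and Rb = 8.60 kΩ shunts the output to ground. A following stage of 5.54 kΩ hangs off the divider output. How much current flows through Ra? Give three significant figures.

Rb‖R_L = 3.369 kΩ, so the source sees Ra + Rb‖R_L = 30.37 kΩ.
I = 11.0 V / 30.37 kΩ = 0.362 mA.

I ≈ 0.362 mA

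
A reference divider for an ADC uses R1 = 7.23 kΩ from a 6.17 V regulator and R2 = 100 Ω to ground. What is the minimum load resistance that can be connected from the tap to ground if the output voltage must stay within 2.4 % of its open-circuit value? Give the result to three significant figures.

R_L(min) ≈ 4.01 kΩ

Output resistance R_th = R1‖R2 = (7230 × 100)/7330 = 98.64 Ω.
The fractional drop is R_th/(R_th + R_L); requiring this ≤ 0.0240 gives R_L ≥ R_th(1/0.0240 − 1) = 98.64 × 40.67 = 4.01 kΩ.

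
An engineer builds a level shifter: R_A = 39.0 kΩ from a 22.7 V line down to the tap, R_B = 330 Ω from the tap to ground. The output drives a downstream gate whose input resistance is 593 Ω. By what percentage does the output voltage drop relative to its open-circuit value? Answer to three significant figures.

35.6 %

Unloaded V = 22.7 × 330/39330 = 0.1905 V.
Loaded: R_B‖R_L = 212.0 Ω, giving V = 22.7 × 212.0/39210 = 0.1227 V.
Drop = (0.1905 − 0.1227) / 0.1905 = 35.6 %.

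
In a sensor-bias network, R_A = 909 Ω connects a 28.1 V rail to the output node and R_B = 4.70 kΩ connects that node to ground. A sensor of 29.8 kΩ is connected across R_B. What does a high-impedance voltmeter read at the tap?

The load sits in parallel with R_B: R_B‖R_L = (4700 × 29800) / (4700 + 29800) = 4060 Ω.
V_out = 28.1 × 4060 / (909 + 4060) = 28.1 × 4060/4969 = 23.0 V.
(Unloaded it would have been 23.5 V.)

V_out ≈ 23.0 V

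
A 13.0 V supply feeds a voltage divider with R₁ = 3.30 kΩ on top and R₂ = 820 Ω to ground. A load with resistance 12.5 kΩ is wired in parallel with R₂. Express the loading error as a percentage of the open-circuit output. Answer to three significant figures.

The divider's output (Thévenin) resistance is R₁‖R₂ = 656.8 Ω.
Fractional drop under load = R_th/(R_th + R_L) = 656.8 / (656.8 + 12500) = 0.04992.
So the output falls by 4.99 %.

4.99 %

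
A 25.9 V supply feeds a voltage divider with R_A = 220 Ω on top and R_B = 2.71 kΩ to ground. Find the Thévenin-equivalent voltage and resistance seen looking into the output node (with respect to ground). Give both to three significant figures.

V_th is the open-circuit tap voltage: 25.9 × 2710/(220 + 2710) = 24.0 V.
With the supply zeroed, R_A and R_B appear in parallel from the tap: R_th = R_A‖R_B = (220 × 2710)/2930 = 203 Ω.

V_th = 24.0 V, R_th = 203 Ω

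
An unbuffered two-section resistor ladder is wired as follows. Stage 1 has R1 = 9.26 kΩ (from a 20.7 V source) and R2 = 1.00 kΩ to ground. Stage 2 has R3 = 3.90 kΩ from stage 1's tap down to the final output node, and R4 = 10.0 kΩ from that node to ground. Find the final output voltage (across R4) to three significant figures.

V_out ≈ 1.36 V

Stage 2 presents R3+R4 = 13.90 kΩ as a load on stage 1's tap.
Stage 1's lower leg becomes R2‖(R3+R4) = 0.9329 kΩ, so V_mid = 20.7 × 0.9329/10.19 = 1.895 V.
Stage 2 is itself unloaded: V_out = V_mid × R4/(R3+R4) = 1.895 × 10.0/13.90 = 1.36 V.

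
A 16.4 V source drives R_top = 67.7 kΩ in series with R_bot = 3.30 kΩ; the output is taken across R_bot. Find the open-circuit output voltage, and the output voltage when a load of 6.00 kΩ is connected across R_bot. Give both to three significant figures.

Unloaded: 0.762 V; loaded: 0.500 V

Open-circuit: V = 16.4 × 3.30/(67.7 + 3.30) = 0.762 V.
With the load, R_bot becomes R_bot‖R_L = 2.129 kΩ, so V = 16.4 × 2.129/69.83 = 0.500 V.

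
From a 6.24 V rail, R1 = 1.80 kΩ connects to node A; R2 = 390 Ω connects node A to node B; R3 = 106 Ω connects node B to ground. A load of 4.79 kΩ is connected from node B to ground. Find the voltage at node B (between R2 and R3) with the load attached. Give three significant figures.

V ≈ 0.282 V

At node B, R3 is in parallel with the load: R3‖R_L = 103.7 Ω.
Below node A the resistance is R2 + (R3‖R_L) = 493.7 Ω, so V_A = 6.24 × 493.7/2294 = 1.343 V.
Then V_B = V_A × (R3‖R_L)/(R2 + R3‖R_L) = 1.343 × 103.7/493.7 = 0.282 V.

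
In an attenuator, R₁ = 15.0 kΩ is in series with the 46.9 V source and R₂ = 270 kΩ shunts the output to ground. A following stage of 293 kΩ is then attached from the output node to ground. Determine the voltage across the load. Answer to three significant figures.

V_out ≈ 42.4 V

The load sits in parallel with R₂: R₂‖R_L = (270 × 293) / (270 + 293) = 140.5 kΩ.
V_out = 46.9 × 140.5 / (15.0 + 140.5) = 46.9 × 140.5/155.5 = 42.4 V.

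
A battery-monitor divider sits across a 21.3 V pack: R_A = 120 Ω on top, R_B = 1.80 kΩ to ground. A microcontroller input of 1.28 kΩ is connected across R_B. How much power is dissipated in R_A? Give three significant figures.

P ≈ 72.3 mW

Total resistance from the source is R_A + (R_B‖R_L) = 868.1 Ω, so I = 21.3/868.1 Ω = 24.54 mA.
P = I²·R_A = (24.54 mA)² × 120 Ω = 72.3 mW.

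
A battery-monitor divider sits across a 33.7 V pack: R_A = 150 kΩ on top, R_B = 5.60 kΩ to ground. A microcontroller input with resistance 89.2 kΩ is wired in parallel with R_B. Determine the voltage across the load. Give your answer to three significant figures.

The load sits in parallel with R_B: R_B‖R_L = (5.60 × 89.2) / (5.60 + 89.2) = 5.269 kΩ.
V_out = 33.7 × 5.269 / (150 + 5.269) = 33.7 × 5.269/155.3 = 1.14 V.

V_out ≈ 1.14 V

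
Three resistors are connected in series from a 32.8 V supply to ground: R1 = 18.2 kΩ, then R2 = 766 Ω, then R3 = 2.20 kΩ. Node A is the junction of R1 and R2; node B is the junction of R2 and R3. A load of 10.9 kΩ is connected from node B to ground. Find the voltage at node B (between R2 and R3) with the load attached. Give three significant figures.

V ≈ 2.89 V

At node B, R3 is in parallel with the load: R3‖R_L = 1831 Ω.
Below node A the resistance is R2 + (R3‖R_L) = 2597 Ω, so V_A = 32.8 × 2597/20800 = 4.095 V.
Then V_B = V_A × (R3‖R_L)/(R2 + R3‖R_L) = 4.095 × 1831/2597 = 2.89 V.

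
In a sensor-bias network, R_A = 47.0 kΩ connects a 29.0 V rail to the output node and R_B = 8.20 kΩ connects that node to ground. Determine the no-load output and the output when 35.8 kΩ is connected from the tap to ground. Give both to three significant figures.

Unloaded: 4.31 V; loaded: 3.60 V

Open-circuit: V = 29.0 × 8.20/(47.0 + 8.20) = 4.31 V.
With the load, R_B becomes R_B‖R_L = 6.672 kΩ, so V = 29.0 × 6.672/53.67 = 3.60 V.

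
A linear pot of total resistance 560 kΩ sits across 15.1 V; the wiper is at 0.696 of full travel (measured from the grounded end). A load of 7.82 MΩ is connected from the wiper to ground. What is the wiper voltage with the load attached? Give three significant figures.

The wiper splits the pot into (1−α)R = 170.2 kΩ above and αR = 389.8 kΩ below.
Lower section ‖ load = 371.3 kΩ.
V_wiper = 15.1 × 371.3/(170.2 + 371.3) = 10.4 V.

V ≈ 10.4 V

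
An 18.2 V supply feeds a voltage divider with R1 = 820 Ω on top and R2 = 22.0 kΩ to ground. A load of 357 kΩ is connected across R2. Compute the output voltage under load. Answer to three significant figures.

V_out ≈ 17.5 V

The load sits in parallel with R2: R2‖R_L = (22000 × 357000) / (22000 + 357000) = 20720 Ω.
V_out = 18.2 × 20720 / (820 + 20720) = 18.2 × 20720/21540 = 17.5 V.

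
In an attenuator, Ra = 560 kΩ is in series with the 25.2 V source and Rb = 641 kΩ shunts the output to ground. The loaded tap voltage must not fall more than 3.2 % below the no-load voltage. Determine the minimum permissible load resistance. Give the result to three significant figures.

R_L(min) ≈ 9.04 MΩ

Output resistance R_th = Ra‖Rb = (560 × 641)/1201 = 298.9 kΩ.
The fractional drop is R_th/(R_th + R_L); requiring this ≤ 0.0320 gives R_L ≥ R_th(1/0.0320 − 1) = 298.9 × 30.25 = 9.04 MΩ.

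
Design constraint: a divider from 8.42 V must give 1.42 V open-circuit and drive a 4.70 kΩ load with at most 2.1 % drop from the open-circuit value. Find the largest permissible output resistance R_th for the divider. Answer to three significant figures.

R_th ≤ 101 Ω

Loading drop = R_th/(R_th + R_L) ≤ 0.0210, so R_th ≤ R_L · ε/(1−ε) = 4.70 kΩ × 0.0210/0.9790 = 101 Ω.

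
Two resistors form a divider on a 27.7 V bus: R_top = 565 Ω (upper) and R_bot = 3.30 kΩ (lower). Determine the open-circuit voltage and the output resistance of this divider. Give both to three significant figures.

V_th is the open-circuit tap voltage: 27.7 × 3300/(565 + 3300) = 23.7 V.
With the supply zeroed, R_top and R_bot appear in parallel from the tap: R_th = R_top‖R_bot = (565 × 3300)/3865 = 482 Ω.

V_th = 23.7 V, R_th = 482 Ω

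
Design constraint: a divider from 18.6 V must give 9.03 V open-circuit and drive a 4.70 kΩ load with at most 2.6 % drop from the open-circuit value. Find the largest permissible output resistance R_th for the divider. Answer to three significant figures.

R_th ≤ 125 Ω

Loading drop = R_th/(R_th + R_L) ≤ 0.0260, so R_th ≤ R_L · ε/(1−ε) = 4.70 kΩ × 0.0260/0.9740 = 125 Ω.
(Any R1, R2 with R2/(R1+R2) = 0.485 and R1‖R2 ≤ 125 Ω will meet the spec.)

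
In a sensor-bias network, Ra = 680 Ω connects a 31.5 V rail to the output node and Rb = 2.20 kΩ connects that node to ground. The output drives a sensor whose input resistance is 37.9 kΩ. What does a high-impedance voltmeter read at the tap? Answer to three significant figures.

The load sits in parallel with Rb: Rb‖R_L = (2200 × 37900) / (2200 + 37900) = 2079 Ω.
V_out = 31.5 × 2079 / (680 + 2079) = 31.5 × 2079/2759 = 23.7 V.

V_out ≈ 23.7 V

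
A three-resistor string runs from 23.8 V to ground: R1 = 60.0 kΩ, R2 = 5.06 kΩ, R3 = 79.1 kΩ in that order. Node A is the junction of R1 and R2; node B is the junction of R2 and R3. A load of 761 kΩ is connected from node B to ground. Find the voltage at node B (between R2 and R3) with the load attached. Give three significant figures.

At node B, R3 is in parallel with the load: R3‖R_L = 71.65 kΩ.
Below node A the resistance is R2 + (R3‖R_L) = 76.71 kΩ, so V_A = 23.8 × 76.71/136.7 = 13.35 V.
Then V_B = V_A × (R3‖R_L)/(R2 + R3‖R_L) = 13.35 × 71.65/76.71 = 12.5 V.

V ≈ 12.5 V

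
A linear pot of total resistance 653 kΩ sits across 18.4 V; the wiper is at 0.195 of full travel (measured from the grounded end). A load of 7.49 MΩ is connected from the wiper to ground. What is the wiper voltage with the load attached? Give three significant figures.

V ≈ 3.54 V

The wiper splits the pot into (1−α)R = 525.7 kΩ above and αR = 127.3 kΩ below.
Lower section ‖ load = 125.2 kΩ.
V_wiper = 18.4 × 125.2/(525.7 + 125.2) = 3.54 V.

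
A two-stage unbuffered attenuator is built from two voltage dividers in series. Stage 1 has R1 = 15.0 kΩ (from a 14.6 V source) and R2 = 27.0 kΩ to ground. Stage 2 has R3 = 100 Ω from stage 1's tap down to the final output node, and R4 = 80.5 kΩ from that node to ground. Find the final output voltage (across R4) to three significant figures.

V_out ≈ 8.37 V

Stage 2 presents R3+R4 = 80600 Ω as a load on stage 1's tap.
Stage 1's lower leg becomes R2‖(R3+R4) = 20220 Ω, so V_mid = 14.6 × 20220/35220 = 8.383 V.
Stage 2 is itself unloaded: V_out = V_mid × R4/(R3+R4) = 8.383 × 80500/80600 = 8.37 V.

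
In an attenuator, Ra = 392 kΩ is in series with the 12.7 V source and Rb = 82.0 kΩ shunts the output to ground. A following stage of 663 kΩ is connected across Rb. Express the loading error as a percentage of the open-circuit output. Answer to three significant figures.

The divider's output (Thévenin) resistance is Ra‖Rb = 67.81 kΩ.
Fractional drop under load = R_th/(R_th + R_L) = 67.81 / (67.81 + 663) = 0.09279.
So the output falls by 9.28 %.

9.28 %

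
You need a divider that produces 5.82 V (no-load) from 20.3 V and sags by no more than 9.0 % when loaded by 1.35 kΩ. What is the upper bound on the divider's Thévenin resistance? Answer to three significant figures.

R_th ≤ 134 Ω

Loading drop = R_th/(R_th + R_L) ≤ 0.0900, so R_th ≤ R_L · ε/(1−ε) = 1.35 kΩ × 0.0900/0.9100 = 134 Ω.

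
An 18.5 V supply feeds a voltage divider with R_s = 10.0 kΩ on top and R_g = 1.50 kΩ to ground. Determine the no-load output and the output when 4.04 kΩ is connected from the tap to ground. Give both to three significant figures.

Open-circuit: V = 18.5 × 1.50/(10.0 + 1.50) = 2.41 V.
With the load, R_g becomes R_g‖R_L = 1.094 kΩ, so V = 18.5 × 1.094/11.09 = 1.82 V.

Unloaded: 2.41 V; loaded: 1.82 V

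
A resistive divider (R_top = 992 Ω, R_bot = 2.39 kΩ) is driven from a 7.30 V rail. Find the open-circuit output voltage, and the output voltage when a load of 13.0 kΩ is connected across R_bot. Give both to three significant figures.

Unloaded: 5.16 V; loaded: 4.89 V

Open-circuit: V = 7.30 × 2390/(992 + 2390) = 5.16 V.
With the load, R_bot becomes R_bot‖R_L = 2019 Ω, so V = 7.30 × 2019/3011 = 4.89 V.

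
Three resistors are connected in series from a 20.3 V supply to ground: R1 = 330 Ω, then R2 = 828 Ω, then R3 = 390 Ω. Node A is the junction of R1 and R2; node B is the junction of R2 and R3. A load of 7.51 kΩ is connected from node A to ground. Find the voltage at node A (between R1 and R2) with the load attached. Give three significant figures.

V ≈ 15.4 V

Below node A the series string R2+R3 = 1218 Ω sits in parallel with the 7510 Ω load: 1048 Ω.
V_A = 20.3 × 1048/(330 + 1048) = 15.4 V.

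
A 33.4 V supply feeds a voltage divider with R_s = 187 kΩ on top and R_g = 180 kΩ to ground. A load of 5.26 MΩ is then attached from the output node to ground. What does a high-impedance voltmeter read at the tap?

The load sits in parallel with R_g: R_g‖R_L = (180 × 5260) / (180 + 5260) = 174.0 kΩ.
V_out = 33.4 × 174.0 / (187 + 174.0) = 33.4 × 174.0/361.0 = 16.1 V.
(Unloaded it would have been 16.4 V.)

V_out ≈ 16.1 V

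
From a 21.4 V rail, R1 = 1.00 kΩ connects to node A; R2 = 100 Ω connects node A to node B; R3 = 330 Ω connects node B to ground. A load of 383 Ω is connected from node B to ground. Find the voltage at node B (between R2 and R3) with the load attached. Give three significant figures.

V ≈ 2.97 V

At node B, R3 is in parallel with the load: R3‖R_L = 177.3 Ω.
Below node A the resistance is R2 + (R3‖R_L) = 277.3 Ω, so V_A = 21.4 × 277.3/1277 = 4.645 V.
Then V_B = V_A × (R3‖R_L)/(R2 + R3‖R_L) = 4.645 × 177.3/277.3 = 2.97 V.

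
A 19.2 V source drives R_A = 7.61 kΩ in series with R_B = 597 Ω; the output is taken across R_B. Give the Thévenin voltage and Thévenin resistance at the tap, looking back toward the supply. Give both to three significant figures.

V_th is the open-circuit tap voltage: 19.2 × 597/(7610 + 597) = 1.40 V.
With the supply zeroed, R_A and R_B appear in parallel from the tap: R_th = R_A‖R_B = (7610 × 597)/8207 = 554 Ω.

V_th = 1.40 V, R_th = 554 Ω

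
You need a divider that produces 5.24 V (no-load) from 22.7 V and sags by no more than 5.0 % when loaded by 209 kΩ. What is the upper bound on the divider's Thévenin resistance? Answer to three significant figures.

Loading drop = R_th/(R_th + R_L) ≤ 0.0500, so R_th ≤ R_L · ε/(1−ε) = 209 kΩ × 0.0500/0.9500 = 11.0 kΩ.

R_th ≤ 11.0 kΩ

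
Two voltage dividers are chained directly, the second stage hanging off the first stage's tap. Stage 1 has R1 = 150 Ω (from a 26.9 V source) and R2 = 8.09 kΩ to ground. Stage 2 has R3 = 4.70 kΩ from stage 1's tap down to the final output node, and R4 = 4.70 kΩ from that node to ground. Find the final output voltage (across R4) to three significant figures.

V_out ≈ 13.0 V

Stage 2 presents R3+R4 = 9400 Ω as a load on stage 1's tap.
Stage 1's lower leg becomes R2‖(R3+R4) = 4348 Ω, so V_mid = 26.9 × 4348/4498 = 26.00 V.
Stage 2 is itself unloaded: V_out = V_mid × R4/(R3+R4) = 26.00 × 4700/9400 = 13.0 V.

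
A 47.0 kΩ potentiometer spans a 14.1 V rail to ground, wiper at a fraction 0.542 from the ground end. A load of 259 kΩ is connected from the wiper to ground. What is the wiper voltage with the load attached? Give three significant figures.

V ≈ 7.31 V

The wiper splits the pot into (1−α)R = 21.53 kΩ above and αR = 25.47 kΩ below.
Lower section ‖ load = 23.19 kΩ.
V_wiper = 14.1 × 23.19/(21.53 + 23.19) = 7.31 V.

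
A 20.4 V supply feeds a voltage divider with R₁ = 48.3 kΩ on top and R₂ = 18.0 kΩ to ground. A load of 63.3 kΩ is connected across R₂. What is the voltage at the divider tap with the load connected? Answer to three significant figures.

V_out ≈ 4.59 V

The load sits in parallel with R₂: R₂‖R_L = (18.0 × 63.3) / (18.0 + 63.3) = 14.01 kΩ.
V_out = 20.4 × 14.01 / (48.3 + 14.01) = 20.4 × 14.01/62.31 = 4.59 V.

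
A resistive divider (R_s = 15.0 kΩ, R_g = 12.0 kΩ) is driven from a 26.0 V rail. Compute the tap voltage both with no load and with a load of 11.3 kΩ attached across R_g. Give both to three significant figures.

Unloaded: 11.6 V; loaded: 7.27 V

Open-circuit: V = 26.0 × 12.0/(15.0 + 12.0) = 11.6 V.
With the load, R_g becomes R_g‖R_L = 5.820 kΩ, so V = 26.0 × 5.820/20.82 = 7.27 V.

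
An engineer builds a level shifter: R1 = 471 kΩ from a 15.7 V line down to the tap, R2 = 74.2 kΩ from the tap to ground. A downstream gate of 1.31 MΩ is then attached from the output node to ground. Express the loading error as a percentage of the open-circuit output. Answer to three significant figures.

The divider's output (Thévenin) resistance is R1‖R2 = 64.10 kΩ.
Fractional drop under load = R_th/(R_th + R_L) = 64.10 / (64.10 + 1310) = 0.04665.
So the output falls by 4.66 %.

4.66 %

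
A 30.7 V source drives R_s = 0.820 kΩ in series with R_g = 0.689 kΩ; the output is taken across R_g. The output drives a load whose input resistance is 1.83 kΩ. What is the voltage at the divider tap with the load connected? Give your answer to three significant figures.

The load sits in parallel with R_g: R_g‖R_L = (689 × 1830) / (689 + 1830) = 500.5 Ω.
V_out = 30.7 × 500.5 / (820 + 500.5) = 30.7 × 500.5/1321 = 11.6 V.
(Unloaded it would have been 14.0 V.)

V_out ≈ 11.6 V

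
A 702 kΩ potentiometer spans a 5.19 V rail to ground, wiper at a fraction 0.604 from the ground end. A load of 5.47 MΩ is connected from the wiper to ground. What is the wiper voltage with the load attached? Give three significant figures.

The wiper splits the pot into (1−α)R = 278.0 kΩ above and αR = 424.0 kΩ below.
Lower section ‖ load = 393.5 kΩ.
V_wiper = 5.19 × 393.5/(278.0 + 393.5) = 3.04 V.

V ≈ 3.04 V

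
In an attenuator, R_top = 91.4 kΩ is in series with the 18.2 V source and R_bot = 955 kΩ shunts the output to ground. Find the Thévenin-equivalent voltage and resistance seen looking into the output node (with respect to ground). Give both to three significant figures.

V_th = 16.6 V, R_th = 83.4 kΩ

V_th is the open-circuit tap voltage: 18.2 × 955/(91.4 + 955) = 16.6 V.
With the supply zeroed, R_top and R_bot appear in parallel from the tap: R_th = R_top‖R_bot = (91.4 × 955)/1046 = 83.4 kΩ.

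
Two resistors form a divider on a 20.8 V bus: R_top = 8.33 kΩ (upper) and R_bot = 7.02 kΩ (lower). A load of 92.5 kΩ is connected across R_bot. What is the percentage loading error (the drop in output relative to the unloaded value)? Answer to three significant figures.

The divider's output (Thévenin) resistance is R_top‖R_bot = 3.810 kΩ.
Fractional drop under load = R_th/(R_th + R_L) = 3.810 / (3.810 + 92.5) = 0.03956.
So the output falls by 3.96 %.

3.96 %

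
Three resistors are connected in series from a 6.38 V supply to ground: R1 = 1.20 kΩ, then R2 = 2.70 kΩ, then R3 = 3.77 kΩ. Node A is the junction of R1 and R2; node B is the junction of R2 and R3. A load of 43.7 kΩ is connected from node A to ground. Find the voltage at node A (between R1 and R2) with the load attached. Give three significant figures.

V ≈ 5.26 V

Below node A the series string R2+R3 = 6.470 kΩ sits in parallel with the 43.7 kΩ load: 5.636 kΩ.
V_A = 6.38 × 5.636/(1.20 + 5.636) = 5.26 V.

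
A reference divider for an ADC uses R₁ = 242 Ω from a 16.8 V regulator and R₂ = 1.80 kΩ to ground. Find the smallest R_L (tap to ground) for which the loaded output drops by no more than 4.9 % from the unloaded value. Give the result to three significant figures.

Output resistance R_th = R₁‖R₂ = (242 × 1800)/2042 = 213.3 Ω.
The fractional drop is R_th/(R_th + R_L); requiring this ≤ 0.0490 gives R_L ≥ R_th(1/0.0490 − 1) = 213.3 × 19.41 = 4.14 kΩ.

R_L(min) ≈ 4.14 kΩ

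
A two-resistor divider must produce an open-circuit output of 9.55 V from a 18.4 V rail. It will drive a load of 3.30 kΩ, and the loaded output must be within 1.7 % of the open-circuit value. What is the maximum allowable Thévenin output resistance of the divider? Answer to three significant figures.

Loading drop = R_th/(R_th + R_L) ≤ 0.0170, so R_th ≤ R_L · ε/(1−ε) = 3.30 kΩ × 0.0170/0.9830 = 57.1 Ω.
(Any R1, R2 with R2/(R1+R2) = 0.519 and R1‖R2 ≤ 57.1 Ω will meet the spec.)

R_th ≤ 57.1 Ω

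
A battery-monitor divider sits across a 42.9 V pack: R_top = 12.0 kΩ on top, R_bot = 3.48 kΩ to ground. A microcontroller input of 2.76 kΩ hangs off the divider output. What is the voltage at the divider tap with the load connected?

The load sits in parallel with R_bot: R_bot‖R_L = (3.48 × 2.76) / (3.48 + 2.76) = 1.539 kΩ.
V_out = 42.9 × 1.539 / (12.0 + 1.539) = 42.9 × 1.539/13.54 = 4.88 V.

V_out ≈ 4.88 V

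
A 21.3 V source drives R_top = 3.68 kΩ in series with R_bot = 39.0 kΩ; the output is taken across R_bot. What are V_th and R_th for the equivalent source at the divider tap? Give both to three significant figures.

V_th is the open-circuit tap voltage: 21.3 × 39.0/(3.68 + 39.0) = 19.5 V.
With the supply zeroed, R_top and R_bot appear in parallel from the tap: R_th = R_top‖R_bot = (3.68 × 39.0)/42.68 = 3.36 kΩ.

V_th = 19.5 V, R_th = 3.36 kΩ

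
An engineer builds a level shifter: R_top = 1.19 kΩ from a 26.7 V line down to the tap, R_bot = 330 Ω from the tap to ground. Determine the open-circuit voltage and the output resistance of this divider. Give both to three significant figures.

V_th = 5.80 V, R_th = 258 Ω

V_th is the open-circuit tap voltage: 26.7 × 330/(1190 + 330) = 5.80 V.
With the supply zeroed, R_top and R_bot appear in parallel from the tap: R_th = R_top‖R_bot = (1190 × 330)/1520 = 258 Ω.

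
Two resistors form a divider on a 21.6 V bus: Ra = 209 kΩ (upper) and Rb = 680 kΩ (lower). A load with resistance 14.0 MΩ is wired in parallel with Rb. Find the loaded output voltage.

The load sits in parallel with Rb: Rb‖R_L = (680 × 14000) / (680 + 14000) = 648.5 kΩ.
V_out = 21.6 × 648.5 / (209 + 648.5) = 21.6 × 648.5/857.5 = 16.3 V.

V_out ≈ 16.3 V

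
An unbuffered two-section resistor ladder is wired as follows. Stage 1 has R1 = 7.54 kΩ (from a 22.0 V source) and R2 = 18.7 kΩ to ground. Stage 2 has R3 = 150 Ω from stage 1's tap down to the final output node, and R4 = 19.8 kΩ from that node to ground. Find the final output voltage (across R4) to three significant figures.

Stage 2 presents R3+R4 = 19950 Ω as a load on stage 1's tap.
Stage 1's lower leg becomes R2‖(R3+R4) = 9652 Ω, so V_mid = 22.0 × 9652/17190 = 12.35 V.
Stage 2 is itself unloaded: V_out = V_mid × R4/(R3+R4) = 12.35 × 19800/19950 = 12.3 V.

V_out ≈ 12.3 V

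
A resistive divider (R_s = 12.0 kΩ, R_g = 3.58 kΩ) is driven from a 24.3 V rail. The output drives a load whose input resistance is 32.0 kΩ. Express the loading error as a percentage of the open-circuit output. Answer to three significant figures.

7.93 %

The divider's output (Thévenin) resistance is R_s‖R_g = 2.757 kΩ.
Fractional drop under load = R_th/(R_th + R_L) = 2.757 / (2.757 + 32.0) = 0.07933.
So the output falls by 7.93 %.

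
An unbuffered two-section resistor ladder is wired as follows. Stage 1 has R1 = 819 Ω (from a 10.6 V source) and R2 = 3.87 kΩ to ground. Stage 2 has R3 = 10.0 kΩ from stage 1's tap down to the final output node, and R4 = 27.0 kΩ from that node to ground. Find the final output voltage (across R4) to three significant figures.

Stage 2 presents R3+R4 = 37000 Ω as a load on stage 1's tap.
Stage 1's lower leg becomes R2‖(R3+R4) = 3504 Ω, so V_mid = 10.6 × 3504/4323 = 8.592 V.
Stage 2 is itself unloaded: V_out = V_mid × R4/(R3+R4) = 8.592 × 27000/37000 = 6.27 V.

V_out ≈ 6.27 V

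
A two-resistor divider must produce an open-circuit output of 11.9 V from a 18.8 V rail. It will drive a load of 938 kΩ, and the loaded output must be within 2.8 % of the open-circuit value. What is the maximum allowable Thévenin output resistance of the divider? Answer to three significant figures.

R_th ≤ 27.0 kΩ

Loading drop = R_th/(R_th + R_L) ≤ 0.0280, so R_th ≤ R_L · ε/(1−ε) = 938 kΩ × 0.0280/0.9720 = 27.0 kΩ.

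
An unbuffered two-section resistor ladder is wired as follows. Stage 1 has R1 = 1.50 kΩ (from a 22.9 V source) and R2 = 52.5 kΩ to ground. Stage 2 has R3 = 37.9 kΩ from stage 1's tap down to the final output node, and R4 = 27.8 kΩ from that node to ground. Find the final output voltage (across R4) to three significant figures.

V_out ≈ 9.22 V

Stage 2 presents R3+R4 = 65.70 kΩ as a load on stage 1's tap.
Stage 1's lower leg becomes R2‖(R3+R4) = 29.18 kΩ, so V_mid = 22.9 × 29.18/30.68 = 21.78 V.
Stage 2 is itself unloaded: V_out = V_mid × R4/(R3+R4) = 21.78 × 27.8/65.70 = 9.22 V.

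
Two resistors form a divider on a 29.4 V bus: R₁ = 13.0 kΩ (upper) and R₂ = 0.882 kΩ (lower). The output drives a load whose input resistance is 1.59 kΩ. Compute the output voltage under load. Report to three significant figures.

The load sits in parallel with R₂: R₂‖R_L = (882 × 1590) / (882 + 1590) = 567.3 Ω.
V_out = 29.4 × 567.3 / (13000 + 567.3) = 29.4 × 567.3/13570 = 1.23 V.

V_out ≈ 1.23 V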